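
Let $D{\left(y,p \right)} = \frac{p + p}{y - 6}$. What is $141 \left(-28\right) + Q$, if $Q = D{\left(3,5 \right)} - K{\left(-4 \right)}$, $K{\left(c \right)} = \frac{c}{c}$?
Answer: $- \frac{11857}{3} \approx -3952.3$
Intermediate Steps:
$K{\left(c \right)} = 1$
$D{\left(y,p \right)} = \frac{2 p}{-6 + y}$
$Q = - \frac{13}{3}$ ($Q = 2 \cdot 5 \frac{1}{-6 + 3} - 1 = 2 \cdot 5 \frac{1}{-3} - 1 = 2 \cdot 5 \left(- \frac{1}{3}\right) - 1 = - \frac{10}{3} - 1 = - \frac{13}{3} \approx -4.3333$)
$141 \left(-28\right) + Q = 141 \left(-28\right) - \frac{13}{3} = -3948 - \frac{13}{3} = - \frac{11857}{3}$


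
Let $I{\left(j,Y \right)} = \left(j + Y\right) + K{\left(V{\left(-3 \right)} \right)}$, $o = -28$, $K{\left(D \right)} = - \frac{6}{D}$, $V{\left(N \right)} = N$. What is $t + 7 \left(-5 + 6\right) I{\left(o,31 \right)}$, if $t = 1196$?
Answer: $1231$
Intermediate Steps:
$I{\left(j,Y \right)} = 2 + Y + j$ ($I{\left(j,Y \right)} = \left(j + Y\right) - \frac{6}{-3} = \left(Y + j\right) - -2 = \left(Y + j\right) + 2 = 2 + Y + j$)
$t + 7 \left(-5 + 6\right) I{\left(o,31 \right)} = 1196 + 7 \left(-5 + 6\right) \left(2 + 31 - 28\right) = 1196 + 7 \cdot 1 \cdot 5 = 1196 + 7 \cdot 5 = 1196 + 35 = 1231$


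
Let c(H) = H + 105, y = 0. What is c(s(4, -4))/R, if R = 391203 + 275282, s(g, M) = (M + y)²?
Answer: 121/666485 ≈ 0.00018155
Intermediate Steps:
s(g, M) = M² (s(g, M) = (M + 0)² = M²)
R = 666485
c(H) = 105 + H
c(s(4, -4))/R = (105 + (-4)²)/666485 = (105 + 16)*(1/666485) = 121*(1/666485) = 121/666485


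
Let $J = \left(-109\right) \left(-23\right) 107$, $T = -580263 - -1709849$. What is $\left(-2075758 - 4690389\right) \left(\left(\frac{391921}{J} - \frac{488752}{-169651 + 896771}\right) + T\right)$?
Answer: $- \frac{93171964551035194364684}{12190575805} \approx -7.643 \cdot 10^{12}$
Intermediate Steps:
$T = 1129586$ ($T = -580263 + 1709849 = 1129586$)
$J = 268249$ ($J = 2507 \cdot 107 = 268249$)
$\left(-2075758 - 4690389\right) \left(\left(\frac{391921}{J} - \frac{488752}{-169651 + 896771}\right) + T\right) = \left(-2075758 - 4690389\right) \left(\left(\frac{391921}{268249} - \frac{488752}{-169651 + 896771}\right) + 1129586\right) = - 6766147 \left(\left(391921 \cdot \frac{1}{268249} - \frac{488752}{727120}\right) + 1129586\right) = - 6766147 \left(\left(\frac{391921}{268249} - \frac{30547}{45445}\right) + 1129586\right) = - 6766147 \left(\frac{9616647642}{12190575805} + 1129586\right) = \left(-6766147\right) \frac{13770313377914372}{12190575805} = - \frac{93171964551035194364684}{12190575805}$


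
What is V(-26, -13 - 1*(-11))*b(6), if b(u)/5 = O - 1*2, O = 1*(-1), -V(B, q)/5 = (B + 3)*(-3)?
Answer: 5175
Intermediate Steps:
V(B, q) = 45 + 15*B (V(B, q) = -5*(B + 3)*(-3) = -5*(3 + B)*(-3) = -5*(-9 - 3*B) = 45 + 15*B)
O = -1
b(u) = -15 (b(u) = 5*(-1 - 1*2) = 5*(-1 - 2) = 5*(-3) = -15)
V(-26, -13 - 1*(-11))*b(6) = (45 + 15*(-26))*(-15) = (45 - 390)*(-15) = -345*(-15) = 5175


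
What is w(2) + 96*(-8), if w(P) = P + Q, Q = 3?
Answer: -763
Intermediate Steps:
w(P) = 3 + P (w(P) = P + 3 = 3 + P)
w(2) + 96*(-8) = (3 + 2) + 96*(-8) = 5 - 768 = -763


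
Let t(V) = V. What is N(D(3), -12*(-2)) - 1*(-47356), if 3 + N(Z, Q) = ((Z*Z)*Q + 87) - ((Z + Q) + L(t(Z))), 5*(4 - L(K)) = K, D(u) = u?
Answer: 238128/5 ≈ 47626.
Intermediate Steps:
L(K) = 4 - K/5
N(Z, Q) = 80 - Q - 4*Z/5 + Q*Z² (N(Z, Q) = -3 + (((Z*Z)*Q + 87) - ((Z + Q) + (4 - Z/5))) = -3 + ((Z²*Q + 87) - ((Q + Z) + (4 - Z/5))) = -3 + ((Q*Z² + 87) - (4 + Q + 4*Z/5)) = -3 + ((87 + Q*Z²) + (-4 - Q - 4*Z/5)) = -3 + (83 - Q - 4*Z/5 + Q*Z²) = 80 - Q - 4*Z/5 + Q*Z²)
N(D(3), -12*(-2)) - 1*(-47356) = (80 - (-12)*(-2) - ⅘*3 - 12*(-2)*3²) - 1*(-47356) = (80 - 1*24 - 12/5 + 24*9) + 47356 = (80 - 24 - 12/5 + 216) + 47356 = 1348/5 + 47356 = 238128/5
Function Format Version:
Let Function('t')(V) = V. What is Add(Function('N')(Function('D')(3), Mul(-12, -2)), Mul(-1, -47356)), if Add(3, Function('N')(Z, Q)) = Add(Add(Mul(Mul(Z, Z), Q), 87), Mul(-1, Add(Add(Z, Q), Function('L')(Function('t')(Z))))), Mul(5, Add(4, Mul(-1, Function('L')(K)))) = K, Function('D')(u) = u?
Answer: Rational(238128, 5) ≈ 47626.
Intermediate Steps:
Function('L')(K) = Add(4, Mul(Rational(-1, 5), K))
Function('N')(Z, Q) = Add(80, Mul(-1, Q), Mul(Rational(-4, 5), Z), Mul(Q, Pow(Z, 2))) (Function('N')(Z, Q) = Add(-3, Add(Add(Mul(Mul(Z, Z), Q), 87), Mul(-1, Add(Add(Z, Q), Add(4, Mul(Rational(-1, 5), Z)))))) = Add(-3, Add(Add(Mul(Pow(Z, 2), Q), 87), Mul(-1, Add(Add(Q, Z), Add(4, Mul(Rational(-1, 5), Z)))))) = Add(-3, Add(Add(Mul(Q, Pow(Z, 2)), 87), Mul(-1, Add(4, Q, Mul(Rational(4, 5), Z))))) = Add(-3, Add(Add(87, Mul(Q, Pow(Z, 2))), Add(-4, Mul(-1, Q), Mul(Rational(-4, 5), Z)))) = Add(-3, Add(83, Mul(-1, Q), Mul(Rational(-4, 5), Z), Mul(Q, Pow(Z, 2)))) = Add(80, Mul(-1, Q), Mul(Rational(-4, 5), Z), Mul(Q, Pow(Z, 2))))
Add(Function('N')(Function('D')(3), Mul(-12, -2)), Mul(-1, -47356)) = Add(Add(80, Mul(-1, Mul(-12, -2)), Mul(Rational(-4, 5), 3), Mul(Mul(-12, -2), Pow(3, 2))), Mul(-1, -47356)) = Add(Add(80, Mul(-1, 24), Rational(-12, 5), Mul(24, 9)), 47356) = Add(Add(80, -24, Rational(-12, 5), 216), 47356) = Add(Rational(1348, 5), 47356) = Rational(238128, 5)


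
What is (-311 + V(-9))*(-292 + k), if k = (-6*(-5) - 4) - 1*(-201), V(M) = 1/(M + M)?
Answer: 363935/18 ≈ 20219.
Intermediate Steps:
V(M) = 1/(2*M)
k = 227 (k = (30 - 4) + 201 = 26 + 201 = 227)
(-311 + V(-9))*(-292 + k) = (-311 + (1/2)/(-9))*(-292 + 227) = (-311 + (1/2)*(-1/9))*(-65) = (-311 - 1/18)*(-65) = -5599/18*(-65) = 363935/18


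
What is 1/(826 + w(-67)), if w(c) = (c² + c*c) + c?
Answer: 1/9737 ≈ 0.00010270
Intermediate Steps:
w(c) = c + 2*c² (w(c) = (c² + c²) + c = 2*c² + c = c + 2*c²)
1/(826 + w(-67)) = 1/(826 - 67*(1 + 2*(-67))) = 1/(826 - 67*(1 - 134)) = 1/(826 - 67*(-133)) = 1/(826 + 8911) = 1/9737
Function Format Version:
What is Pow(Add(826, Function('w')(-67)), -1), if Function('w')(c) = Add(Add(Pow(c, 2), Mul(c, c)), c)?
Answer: Rational(1, 9737) ≈ 0.00010270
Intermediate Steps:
Function('w')(c) = Add(c, Mul(2, Pow(c, 2))) (Function('w')(c) = Add(Add(Pow(c, 2), Pow(c, 2)), c) = Add(Mul(2, Pow(c, 2)), c) = Add(c, Mul(2, Pow(c, 2))))
Pow(Add(826, Function('w')(-67)), -1) = Pow(Add(826, Mul(-67, Add(1, Mul(2, -67)))), -1) = Pow(Add(826, Mul(-67, Add(1, -134))), -1) = Pow(Add(826, Mul(-67, -133)), -1) = Pow(Add(826, 8911), -1) = Pow(9737, -1) = Rational(1, 9737)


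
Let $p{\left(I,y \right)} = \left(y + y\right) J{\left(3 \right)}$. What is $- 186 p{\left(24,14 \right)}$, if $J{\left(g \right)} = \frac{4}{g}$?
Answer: $-6944$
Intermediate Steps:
$p{\left(I,y \right)} = \frac{8 y}{3}$ ($p{\left(I,y \right)} = \left(y + y\right) \frac{4}{3} = 2 y 4 \cdot \frac{1}{3} = 2 y \frac{4}{3} = \frac{8 y}{3}$)
$- 186 p{\left(24,14 \right)} = - 186 \cdot \frac{8}{3} \cdot 14 = \left(-186\right) \frac{112}{3} = -6944$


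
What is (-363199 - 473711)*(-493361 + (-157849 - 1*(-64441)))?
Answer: 491072843790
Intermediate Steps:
(-363199 - 473711)*(-493361 + (-157849 - 1*(-64441))) = -836910*(-493361 + (-157849 + 64441)) = -836910*(-493361 - 93408) = -836910*(-586769) = 491072843790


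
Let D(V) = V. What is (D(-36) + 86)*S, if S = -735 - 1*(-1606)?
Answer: 43550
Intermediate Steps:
S = 871 (S = -735 + 1606 = 871)
(D(-36) + 86)*S = (-36 + 86)*871 = 50*871 = 43550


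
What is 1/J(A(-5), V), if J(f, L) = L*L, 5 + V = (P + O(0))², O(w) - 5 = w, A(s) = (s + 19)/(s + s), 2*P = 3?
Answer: 16/22201 ≈ 0.00072069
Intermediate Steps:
P = 3/2 (P = (½)*3 = 3/2 ≈ 1.5000)
A(s) = (19 + s)/(2*s) (A(s) = (19 + s)/((2*s)) = (19 + s)*(1/(2*s)) = (19 + s)/(2*s))
O(w) = 5 + w
V = 149/4 (V = -5 + (3/2 + (5 + 0))² = -5 + (3/2 + 5)² = -5 + (13/2)² = -5 + 169/4 = 149/4 ≈ 37.250)
J(f, L) = L²
1/J(A(-5), V) = 1/((149/4)²) = 1/(22201/16) = 16/22201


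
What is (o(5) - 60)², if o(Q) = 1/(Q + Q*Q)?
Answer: 3236401/900 ≈ 3596.0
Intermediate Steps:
o(Q) = 1/(Q + Q²)
(o(5) - 60)² = (1/(5*(1 + 5)) - 60)² = ((⅕)/6 - 60)² = ((⅕)*(⅙) - 60)² = (1/30 - 60)² = (-1799/30)² = 3236401/900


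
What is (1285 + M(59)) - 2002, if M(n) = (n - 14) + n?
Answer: -613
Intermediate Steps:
M(n) = -14 + 2*n (M(n) = (-14 + n) + n = -14 + 2*n)
(1285 + M(59)) - 2002 = (1285 + (-14 + 2*59)) - 2002 = (1285 + (-14 + 118)) - 2002 = (1285 + 104) - 2002 = 1389 - 2002 = -613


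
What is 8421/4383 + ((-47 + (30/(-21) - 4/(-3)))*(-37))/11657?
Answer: 82289728/39738713 ≈ 2.0708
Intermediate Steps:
8421/4383 + ((-47 + (30/(-21) - 4/(-3)))*(-37))/11657 = 8421*(1/4383) + ((-47 + (30*(-1/21) - 4*(-1/3)))*(-37))*(1/11657) = 2807/1461 + ((-47 + (-10/7 + 4/3))*(-37))*(1/11657) = 2807/1461 + ((-47 - 2/21)*(-37))*(1/11657) = 2807/1461 - 989/21*(-37)*(1/11657) = 2807/1461 + (36593/21)*(1/11657) = 2807/1461 + 36593/244797 = 82289728/39738713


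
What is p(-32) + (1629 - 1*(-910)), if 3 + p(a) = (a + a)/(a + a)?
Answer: 2537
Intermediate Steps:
p(a) = -2 (p(a) = -3 + (a + a)/(a + a) = -3 + (2*a)/((2*a)) = -3 + (2*a)*(1/(2*a)) = -3 + 1 = -2)
p(-32) + (1629 - 1*(-910)) = -2 + (1629 - 1*(-910)) = -2 + (1629 + 910) = -2 + 2539 = 2537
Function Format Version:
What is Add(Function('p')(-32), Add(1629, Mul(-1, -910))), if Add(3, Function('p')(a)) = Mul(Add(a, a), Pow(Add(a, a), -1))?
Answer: 2537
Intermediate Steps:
Function('p')(a) = -2 (Function('p')(a) = Add(-3, Mul(Add(a, a), Pow(Add(a, a), -1))) = Add(-3, Mul(Mul(2, a), Pow(Mul(2, a), -1))) = Add(-3, Mul(Mul(2, a), Mul(Rational(1, 2), Pow(a, -1)))) = Add(-3, 1) = -2)
Add(Function('p')(-32), Add(1629, Mul(-1, -910))) = Add(-2, Add(1629, Mul(-1, -910))) = Add(-2, Add(1629, 910)) = Add(-2, 2539) = 2537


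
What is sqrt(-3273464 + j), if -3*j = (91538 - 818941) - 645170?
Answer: I*sqrt(25343457)/3 ≈ 1678.1*I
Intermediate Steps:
j = 1372573/3 (j = -((91538 - 818941) - 645170)/3 = -(-727403 - 645170)/3 = -1/3*(-1372573) = 1372573/3 ≈ 4.5752e+5)
sqrt(-3273464 + j) = sqrt(-3273464 + 1372573/3) = sqrt(-8447819/3) = I*sqrt(25343457)/3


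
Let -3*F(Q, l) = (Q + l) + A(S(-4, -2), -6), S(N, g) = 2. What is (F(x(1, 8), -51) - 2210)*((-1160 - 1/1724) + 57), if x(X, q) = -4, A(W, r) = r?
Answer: 12491433037/5172 ≈ 2.4152e+6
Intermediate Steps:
F(Q, l) = 2 - Q/3 - l/3 (F(Q, l) = -((Q + l) - 6)/3 = -(-6 + Q + l)/3 = 2 - Q/3 - l/3)
(F(x(1, 8), -51) - 2210)*((-1160 - 1/1724) + 57) = ((2 - 1/3*(-4) - 1/3*(-51)) - 2210)*((-1160 - 1/1724) + 57) = ((2 + 4/3 + 17) - 2210)*((-1160 - 1*1/1724) + 57) = (61/3 - 2210)*((-1160 - 1/1724) + 57) = -6569*(-1999841/1724 + 57)/3 = -6569/3*(-1901573/1724) = 12491433037/5172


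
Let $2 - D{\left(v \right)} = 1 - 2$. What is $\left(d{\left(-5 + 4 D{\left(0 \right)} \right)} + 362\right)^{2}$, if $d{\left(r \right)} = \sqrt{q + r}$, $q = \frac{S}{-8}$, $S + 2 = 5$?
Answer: $\frac{\left(1448 + \sqrt{106}\right)^{2}}{16} \approx 1.3291 \cdot 10^{5}$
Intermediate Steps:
$S = 3$ ($S = -2 + 5 = 3$)
$D{\left(v \right)} = 3$ ($D{\left(v \right)} = 2 - \left(1 - 2\right) = 2 - -1 = 2 + 1 = 3$)
$q = - \frac{3}{8}$ ($q = \frac{3}{-8} = 3 \left(- \frac{1}{8}\right) = - \frac{3}{8} \approx -0.375$)
$d{\left(r \right)} = \sqrt{- \frac{3}{8} + r}$
$\left(d{\left(-5 + 4 D{\left(0 \right)} \right)} + 362\right)^{2} = \left(\frac{\sqrt{-6 + 16 \left(-5 + 4 \cdot 3\right)}}{4} + 362\right)^{2} = \left(\frac{\sqrt{-6 + 16 \left(-5 + 12\right)}}{4} + 362\right)^{2} = \left(\frac{\sqrt{-6 + 16 \cdot 7}}{4} + 362\right)^{2} = \left(\frac{\sqrt{-6 + 112}}{4} + 362\right)^{2} = \left(\frac{\sqrt{106}}{4} + 362\right)^{2} = \left(362 + \frac{\sqrt{106}}{4}\right)^{2}$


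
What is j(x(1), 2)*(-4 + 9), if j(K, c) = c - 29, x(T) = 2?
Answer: -135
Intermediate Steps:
j(K, c) = -29 + c
j(x(1), 2)*(-4 + 9) = (-29 + 2)*(-4 + 9) = -27*5 = -135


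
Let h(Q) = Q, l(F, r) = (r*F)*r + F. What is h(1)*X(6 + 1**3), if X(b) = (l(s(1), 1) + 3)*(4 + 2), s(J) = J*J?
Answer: 30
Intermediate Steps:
s(J) = J**2
l(F, r) = F + F*r**2 (l(F, r) = (F*r)*r + F = F*r**2 + F = F + F*r**2)
X(b) = 30 (X(b) = (1**2*(1 + 1**2) + 3)*(4 + 2) = (1*(1 + 1) + 3)*6 = (1*2 + 3)*6 = (2 + 3)*6 = 5*6 = 30)
h(1)*X(6 + 1**3) = 1*30 = 30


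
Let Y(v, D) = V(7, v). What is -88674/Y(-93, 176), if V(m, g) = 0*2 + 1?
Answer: -88674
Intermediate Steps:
V(m, g) = 1 (V(m, g) = 0 + 1 = 1)
Y(v, D) = 1
-88674/Y(-93, 176) = -88674/1 = -88674*1 = -88674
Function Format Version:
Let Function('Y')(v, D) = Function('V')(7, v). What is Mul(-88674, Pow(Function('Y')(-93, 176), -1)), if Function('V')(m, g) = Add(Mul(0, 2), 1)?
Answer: -88674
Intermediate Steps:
Function('V')(m, g) = 1 (Function('V')(m, g) = Add(0, 1) = 1)
Function('Y')(v, D) = 1
Mul(-88674, Pow(Function('Y')(-93, 176), -1)) = Mul(-88674, Pow(1, -1)) = Mul(-88674, 1) = -88674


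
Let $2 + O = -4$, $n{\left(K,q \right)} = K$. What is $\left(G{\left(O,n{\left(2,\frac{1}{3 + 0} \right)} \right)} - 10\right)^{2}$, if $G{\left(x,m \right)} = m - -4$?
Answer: $16$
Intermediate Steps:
$O = -6$ ($O = -2 - 4 = -6$)
$G{\left(x,m \right)} = 4 + m$ ($G{\left(x,m \right)} = m + 4 = 4 + m$)
$\left(G{\left(O,n{\left(2,\frac{1}{3 + 0} \right)} \right)} - 10\right)^{2} = \left(\left(4 + 2\right) - 10\right)^{2} = \left(6 - 10\right)^{2} = \left(-4\right)^{2} = 16$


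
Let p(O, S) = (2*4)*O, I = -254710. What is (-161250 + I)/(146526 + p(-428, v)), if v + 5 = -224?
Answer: -207980/71551 ≈ -2.9067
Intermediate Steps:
v = -229 (v = -5 - 224 = -229)
p(O, S) = 8*O
(-161250 + I)/(146526 + p(-428, v)) = (-161250 - 254710)/(146526 + 8*(-428)) = -415960/(146526 - 3424) = -415960/143102 = -415960*1/143102 = -207980/71551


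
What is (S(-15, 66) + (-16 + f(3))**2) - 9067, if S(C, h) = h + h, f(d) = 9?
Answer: -8886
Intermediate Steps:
S(C, h) = 2*h
(S(-15, 66) + (-16 + f(3))**2) - 9067 = (2*66 + (-16 + 9)**2) - 9067 = (132 + (-7)**2) - 9067 = (132 + 49) - 9067 = 181 - 9067 = -8886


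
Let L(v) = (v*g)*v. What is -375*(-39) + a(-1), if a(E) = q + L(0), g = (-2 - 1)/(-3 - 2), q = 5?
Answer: 14630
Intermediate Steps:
g = 3/5 (g = -3/(-5) = -3*(-1/5) = 3/5 ≈ 0.60000)
L(v) = 3*v**2/5 (L(v) = (v*(3/5))*v = (3*v/5)*v = 3*v**2/5)
a(E) = 5 (a(E) = 5 + (3/5)*0**2 = 5 + (3/5)*0 = 5 + 0 = 5)
-375*(-39) + a(-1) = -375*(-39) + 5 = 14625 + 5 = 14630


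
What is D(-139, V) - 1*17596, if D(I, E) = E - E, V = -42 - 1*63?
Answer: -17596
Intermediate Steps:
V = -105 (V = -42 - 63 = -105)
D(I, E) = 0
D(-139, V) - 1*17596 = 0 - 1*17596 = 0 - 17596 = -17596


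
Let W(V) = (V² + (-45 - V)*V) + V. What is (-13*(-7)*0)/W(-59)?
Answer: 0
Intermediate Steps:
W(V) = V + V² + V*(-45 - V) (W(V) = (V² + V*(-45 - V)) + V = V + V² + V*(-45 - V))
(-13*(-7)*0)/W(-59) = (-13*(-7)*0)/((-44*(-59))) = (91*0)/2596 = 0*(1/2596) = 0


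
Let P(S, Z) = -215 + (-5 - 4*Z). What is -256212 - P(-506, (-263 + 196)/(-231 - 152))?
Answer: -98044668/383 ≈ -2.5599e+5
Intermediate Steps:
P(S, Z) = -220 - 4*Z
-256212 - P(-506, (-263 + 196)/(-231 - 152)) = -256212 - (-220 - 4*(-263 + 196)/(-231 - 152)) = -256212 - (-220 - (-268)/(-383)) = -256212 - (-220 - (-268)*(-1)/383) = -256212 - (-220 - 4*67/383) = -256212 - (-220 - 268/383) = -256212 - 1*(-84528/383) = -256212 + 84528/383 = -98044668/383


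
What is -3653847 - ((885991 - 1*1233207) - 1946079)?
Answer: -1360552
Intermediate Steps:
-3653847 - ((885991 - 1*1233207) - 1946079) = -3653847 - ((885991 - 1233207) - 1946079) = -3653847 - (-347216 - 1946079) = -3653847 - 1*(-2293295) = -3653847 + 2293295 = -1360552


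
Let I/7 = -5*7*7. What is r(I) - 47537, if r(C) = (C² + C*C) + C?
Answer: 5833198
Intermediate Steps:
I = -1715 (I = 7*(-5*7*7) = 7*(-35*7) = 7*(-245) = -1715)
r(C) = C + 2*C² (r(C) = (C² + C²) + C = 2*C² + C = C + 2*C²)
r(I) - 47537 = -1715*(1 + 2*(-1715)) - 47537 = -1715*(1 - 3430) - 47537 = -1715*(-3429) - 47537 = 5880735 - 47537 = 5833198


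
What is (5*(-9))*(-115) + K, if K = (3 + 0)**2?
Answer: 5184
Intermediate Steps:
K = 9 (K = 3**2 = 9)
(5*(-9))*(-115) + K = (5*(-9))*(-115) + 9 = -45*(-115) + 9 = 5175 + 9 = 5184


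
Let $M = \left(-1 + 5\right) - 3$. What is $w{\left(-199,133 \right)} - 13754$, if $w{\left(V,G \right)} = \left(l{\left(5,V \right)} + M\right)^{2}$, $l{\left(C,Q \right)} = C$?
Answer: $-13718$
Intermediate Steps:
$M = 1$ ($M = 4 - 3 = 1$)
$w{\left(V,G \right)} = 36$ ($w{\left(V,G \right)} = \left(5 + 1\right)^{2} = 6^{2} = 36$)
$w{\left(-199,133 \right)} - 13754 = 36 - 13754 = -13718$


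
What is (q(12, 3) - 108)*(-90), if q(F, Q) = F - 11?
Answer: 9630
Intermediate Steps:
q(F, Q) = -11 + F
(q(12, 3) - 108)*(-90) = ((-11 + 12) - 108)*(-90) = (1 - 108)*(-90) = -107*(-90) = 9630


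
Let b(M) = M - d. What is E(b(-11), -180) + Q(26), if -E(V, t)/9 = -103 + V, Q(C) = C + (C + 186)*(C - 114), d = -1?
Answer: -17613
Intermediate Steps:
b(M) = 1 + M (b(M) = M - 1*(-1) = M + 1 = 1 + M)
Q(C) = C + (-114 + C)*(186 + C) (Q(C) = C + (186 + C)*(-114 + C) = C + (-114 + C)*(186 + C))
E(V, t) = 927 - 9*V (E(V, t) = -9*(-103 + V) = 927 - 9*V)
E(b(-11), -180) + Q(26) = (927 - 9*(1 - 11)) + (-21204 + 26**2 + 73*26) = (927 - 9*(-10)) + (-21204 + 676 + 1898) = (927 + 90) - 18630 = 1017 - 18630 = -17613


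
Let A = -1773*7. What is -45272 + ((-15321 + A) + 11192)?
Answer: -61812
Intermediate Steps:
A = -12411
-45272 + ((-15321 + A) + 11192) = -45272 + ((-15321 - 12411) + 11192) = -45272 + (-27732 + 11192) = -45272 - 16540 = -61812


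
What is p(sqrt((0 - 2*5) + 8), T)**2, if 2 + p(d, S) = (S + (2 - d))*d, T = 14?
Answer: -512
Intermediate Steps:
p(d, S) = -2 + d*(2 + S - d) (p(d, S) = -2 + (S + (2 - d))*d = -2 + (2 + S - d)*d = -2 + d*(2 + S - d))
p(sqrt((0 - 2*5) + 8), T)**2 = (-2 - (sqrt((0 - 2*5) + 8))**2 + 2*sqrt((0 - 2*5) + 8) + 14*sqrt((0 - 2*5) + 8))**2 = (-2 - (sqrt((0 - 10) + 8))**2 + 2*sqrt((0 - 10) + 8) + 14*sqrt((0 - 10) + 8))**2 = (-2 - (sqrt(-10 + 8))**2 + 2*sqrt(-10 + 8) + 14*sqrt(-10 + 8))**2 = (-2 - (sqrt(-2))**2 + 2*sqrt(-2) + 14*sqrt(-2))**2 = (-2 - (I*sqrt(2))**2 + 2*(I*sqrt(2)) + 14*(I*sqrt(2)))**2 = (-2 - 1*(-2) + 2*I*sqrt(2) + 14*I*sqrt(2))**2 = (-2 + 2 + 2*I*sqrt(2) + 14*I*sqrt(2))**2 = (16*I*sqrt(2))**2 = -512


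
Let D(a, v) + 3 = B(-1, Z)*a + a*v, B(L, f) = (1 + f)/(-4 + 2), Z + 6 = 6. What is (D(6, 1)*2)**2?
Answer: 0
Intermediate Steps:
Z = 0 (Z = -6 + 6 = 0)
B(L, f) = -1/2 - f/2 (B(L, f) = (1 + f)/(-2) = (1 + f)*(-1/2) = -1/2 - f/2)
D(a, v) = -3 - a/2 + a*v (D(a, v) = -3 + ((-1/2 - 1/2*0)*a + a*v) = -3 + ((-1/2 + 0)*a + a*v) = -3 + (-a/2 + a*v) = -3 - a/2 + a*v)
(D(6, 1)*2)**2 = ((-3 - 1/2*6 + 6*1)*2)**2 = ((-3 - 3 + 6)*2)**2 = (0*2)**2 = 0**2 = 0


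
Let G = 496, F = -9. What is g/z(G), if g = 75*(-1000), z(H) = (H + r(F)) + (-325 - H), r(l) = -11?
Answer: 3125/14 ≈ 223.21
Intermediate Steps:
z(H) = -336 (z(H) = (H - 11) + (-325 - H) = (-11 + H) + (-325 - H) = -336)
g = -75000
g/z(G) = -75000/(-336) = -75000*(-1/336) = 3125/14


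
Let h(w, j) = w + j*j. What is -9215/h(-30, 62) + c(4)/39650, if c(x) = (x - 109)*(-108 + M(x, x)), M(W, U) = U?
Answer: -2490199/1163270 ≈ -2.1407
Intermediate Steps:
h(w, j) = w + j²
c(x) = (-109 + x)*(-108 + x) (c(x) = (x - 109)*(-108 + x) = (-109 + x)*(-108 + x))
-9215/h(-30, 62) + c(4)/39650 = -9215/(-30 + 62²) + (11772 + 4² - 217*4)/39650 = -9215/(-30 + 3844) + (11772 + 16 - 868)*(1/39650) = -9215/3814 + 10920*(1/39650) = -9215*1/3814 + 84/305 = -9215/3814 + 84/305 = -2490199/1163270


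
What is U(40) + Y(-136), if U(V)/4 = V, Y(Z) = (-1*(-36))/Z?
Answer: 5431/34 ≈ 159.74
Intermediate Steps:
Y(Z) = 36/Z
U(V) = 4*V
U(40) + Y(-136) = 4*40 + 36/(-136) = 160 + 36*(-1/136) = 160 - 9/34 = 5431/34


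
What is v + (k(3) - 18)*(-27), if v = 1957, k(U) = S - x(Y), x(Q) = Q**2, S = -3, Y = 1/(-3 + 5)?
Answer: 10123/4 ≈ 2530.8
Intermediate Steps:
Y = 1/2 ≈ 0.50000
k(U) = -13/4 (k(U) = -3 - (1/2)**2 = -3 - 1*1/4 = -3 - 1/4 = -13/4)
v + (k(3) - 18)*(-27) = 1957 + (-13/4 - 18)*(-27) = 1957 - 85/4*(-27) = 1957 + 2295/4 = 10123/4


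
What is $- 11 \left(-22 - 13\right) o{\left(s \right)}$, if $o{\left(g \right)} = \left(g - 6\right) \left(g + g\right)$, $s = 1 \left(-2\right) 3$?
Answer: $55440$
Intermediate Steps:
$s = -6$ ($s = \left(-2\right) 3 = -6$)
$o{\left(g \right)} = 2 g \left(-6 + g\right)$ ($o{\left(g \right)} = \left(-6 + g\right) 2 g = 2 g \left(-6 + g\right)$)
$- 11 \left(-22 - 13\right) o{\left(s \right)} = - 11 \left(-22 - 13\right) 2 \left(-6\right) \left(-6 - 6\right) = \left(-11\right) \left(-35\right) 2 \left(-6\right) \left(-12\right) = 385 \cdot 144 = 55440$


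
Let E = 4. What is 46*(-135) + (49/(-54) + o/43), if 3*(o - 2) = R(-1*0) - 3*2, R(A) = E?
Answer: -14421655/2322 ≈ -6210.9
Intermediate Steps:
R(A) = 4
o = 4/3 (o = 2 + (4 - 3*2)/3 = 2 + (4 - 6)/3 = 2 + (⅓)*(-2) = 2 - ⅔ = 4/3 ≈ 1.3333)
46*(-135) + (49/(-54) + o/43) = 46*(-135) + (49/(-54) + (4/3)/43) = -6210 + (49*(-1/54) + (4/3)*(1/43)) = -6210 + (-49/54 + 4/129) = -6210 - 2035/2322 = -14421655/2322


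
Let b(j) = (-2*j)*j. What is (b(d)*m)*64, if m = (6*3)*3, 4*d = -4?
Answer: -6912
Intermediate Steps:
d = -1 (d = (¼)*(-4) = -1)
m = 54 (m = 18*3 = 54)
b(j) = -2*j²
(b(d)*m)*64 = (-2*(-1)²*54)*64 = (-2*1*54)*64 = -2*54*64 = -108*64 = -6912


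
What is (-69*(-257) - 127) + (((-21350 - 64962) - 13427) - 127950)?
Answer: -210083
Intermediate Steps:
(-69*(-257) - 127) + (((-21350 - 64962) - 13427) - 127950) = (17733 - 127) + ((-86312 - 13427) - 127950) = 17606 + (-99739 - 127950) = 17606 - 227689 = -210083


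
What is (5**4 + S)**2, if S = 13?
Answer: 407044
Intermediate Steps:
(5**4 + S)**2 = (5**4 + 13)**2 = (625 + 13)**2 = 638**2 = 407044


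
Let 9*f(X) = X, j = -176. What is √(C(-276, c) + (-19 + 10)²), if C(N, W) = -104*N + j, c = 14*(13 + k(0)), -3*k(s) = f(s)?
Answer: √28609 ≈ 169.14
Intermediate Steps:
f(X) = X/9
k(s) = -s/27
c = 182 (c = 14*(13 - 1/27*0) = 14*(13 + 0) = 14*13 = 182)
C(N, W) = -176 - 104*N (C(N, W) = -104*N - 176 = -176 - 104*N)
√(C(-276, c) + (-19 + 10)²) = √((-176 - 104*(-276)) + (-19 + 10)²) = √((-176 + 28704) + (-9)²) = √(28528 + 81) = √28609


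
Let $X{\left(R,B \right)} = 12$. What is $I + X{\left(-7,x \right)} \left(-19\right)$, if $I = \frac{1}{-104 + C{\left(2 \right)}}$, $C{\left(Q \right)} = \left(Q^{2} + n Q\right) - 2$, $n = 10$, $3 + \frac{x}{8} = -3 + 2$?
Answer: $- \frac{18697}{82} \approx -228.01$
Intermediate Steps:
$x = -32$ ($x = -24 + 8 \left(-3 + 2\right) = -24 + 8 \left(-1\right) = -24 - 8 = -32$)
$C{\left(Q \right)} = -2 + Q^{2} + 10 Q$ ($C{\left(Q \right)} = \left(Q^{2} + 10 Q\right) - 2 = -2 + Q^{2} + 10 Q$)
$I = - \frac{1}{82}$ ($I = \frac{1}{-104 + \left(-2 + 2^{2} + 10 \cdot 2\right)} = \frac{1}{-104 + \left(-2 + 4 + 20\right)} = \frac{1}{-104 + 22} = \frac{1}{-82} = - \frac{1}{82} \approx -0.012195$)
$I + X{\left(-7,x \right)} \left(-19\right) = - \frac{1}{82} + 12 \left(-19\right) = - \frac{1}{82} - 228 = - \frac{18697}{82}$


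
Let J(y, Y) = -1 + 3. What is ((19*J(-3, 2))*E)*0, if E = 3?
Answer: 0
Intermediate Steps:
J(y, Y) = 2
((19*J(-3, 2))*E)*0 = ((19*2)*3)*0 = (38*3)*0 = 114*0 = 0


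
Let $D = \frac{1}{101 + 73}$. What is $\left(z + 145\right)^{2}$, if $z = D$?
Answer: $\frac{636603361}{30276} \approx 21027.0$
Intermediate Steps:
$D = \frac{1}{174} \approx 0.0057471$
$z = \frac{1}{174} \approx 0.0057471$
$\left(z + 145\right)^{2} = \left(\frac{1}{174} + 145\right)^{2} = \left(\frac{25231}{174}\right)^{2} = \frac{636603361}{30276}$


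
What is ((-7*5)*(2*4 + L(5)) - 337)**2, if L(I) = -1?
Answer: 338724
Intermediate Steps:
((-7*5)*(2*4 + L(5)) - 337)**2 = ((-7*5)*(2*4 - 1) - 337)**2 = (-35*(8 - 1) - 337)**2 = (-35*7 - 337)**2 = (-245 - 337)**2 = (-582)**2 = 338724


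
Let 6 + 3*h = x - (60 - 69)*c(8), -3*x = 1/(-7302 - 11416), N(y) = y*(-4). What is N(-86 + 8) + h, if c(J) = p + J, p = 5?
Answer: 58793239/168462 ≈ 349.00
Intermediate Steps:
N(y) = -4*y
c(J) = 5 + J
x = 1/56154 (x = -1/(3*(-7302 - 11416)) = -⅓/(-18718) = -⅓*(-1/18718) = 1/56154 ≈ 1.7808e-5)
h = 6233095/168462 (h = -2 + (1/56154 - (60 - 69)*(5 + 8))/3 = -2 + (1/56154 - (-9)*13)/3 = -2 + (1/56154 - 1*(-117))/3 = -2 + (1/56154 + 117)/3 = -2 + (⅓)*(6570019/56154) = -2 + 6570019/168462 = 6233095/168462 ≈ 37.000)
N(-86 + 8) + h = -4*(-86 + 8) + 6233095/168462 = -4*(-78) + 6233095/168462 = 312 + 6233095/168462 = 58793239/168462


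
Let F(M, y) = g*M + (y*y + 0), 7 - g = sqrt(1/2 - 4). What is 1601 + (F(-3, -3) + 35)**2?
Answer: 4197/2 + 69*I*sqrt(14) ≈ 2098.5 + 258.17*I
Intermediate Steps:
g = 7 - I*sqrt(14)/2 (g = 7 - sqrt(1/2 - 4) = 7 - sqrt(-7/2) = 7 - I*sqrt(14)/2 ≈ 7.0 - 1.8708*I)
F(M, y) = y**2 + M*(7 - I*sqrt(14)/2) (F(M, y) = (7 - I*sqrt(14)/2)*M + (y*y + 0) = M*(7 - I*sqrt(14)/2) + (y**2 + 0) = M*(7 - I*sqrt(14)/2) + y**2 = y**2 + M*(7 - I*sqrt(14)/2))
1601 + (F(-3, -3) + 35)**2 = 1601 + (((-3)**2 + (1/2)*(-3)*(14 - I*sqrt(14))) + 35)**2 = 1601 + ((9 + (-21 + 3*I*sqrt(14)/2)) + 35)**2 = 1601 + ((-12 + 3*I*sqrt(14)/2) + 35)**2 = 1601 + (23 + 3*I*sqrt(14)/2)**2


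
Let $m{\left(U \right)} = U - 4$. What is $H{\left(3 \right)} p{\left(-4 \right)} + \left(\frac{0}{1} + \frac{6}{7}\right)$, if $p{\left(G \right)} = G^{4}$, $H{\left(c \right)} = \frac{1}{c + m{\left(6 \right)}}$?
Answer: $\frac{1822}{35} \approx 52.057$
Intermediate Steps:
$m{\left(U \right)} = -4 + U$
$H{\left(c \right)} = \frac{1}{2 + c}$ ($H{\left(c \right)} = \frac{1}{c + \left(-4 + 6\right)} = \frac{1}{c + 2} = \frac{1}{2 + c}$)
$H{\left(3 \right)} p{\left(-4 \right)} + \left(\frac{0}{1} + \frac{6}{7}\right) = \frac{\left(-4\right)^{4}}{2 + 3} + \left(\frac{0}{1} + \frac{6}{7}\right) = \frac{1}{5} \cdot 256 + \left(0 \cdot 1 + 6 \cdot \frac{1}{7}\right) = \frac{1}{5} \cdot 256 + \left(0 + \frac{6}{7}\right) = \frac{256}{5} + \frac{6}{7} = \frac{1822}{35}$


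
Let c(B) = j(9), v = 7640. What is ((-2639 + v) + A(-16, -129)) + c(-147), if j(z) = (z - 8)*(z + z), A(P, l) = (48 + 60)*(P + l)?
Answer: -10641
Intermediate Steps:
A(P, l) = 108*P + 108*l (A(P, l) = 108*(P + l) = 108*P + 108*l)
j(z) = 2*z*(-8 + z) (j(z) = (-8 + z)*(2*z) = 2*z*(-8 + z))
c(B) = 18 (c(B) = 2*9*(-8 + 9) = 2*9*1 = 18)
((-2639 + v) + A(-16, -129)) + c(-147) = ((-2639 + 7640) + (108*(-16) + 108*(-129))) + 18 = (5001 + (-1728 - 13932)) + 18 = (5001 - 15660) + 18 = -10659 + 18 = -10641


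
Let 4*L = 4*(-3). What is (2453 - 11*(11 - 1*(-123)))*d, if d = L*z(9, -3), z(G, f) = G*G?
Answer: -237897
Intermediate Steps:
z(G, f) = G**2
L = -3 (L = (4*(-3))/4 = (1/4)*(-12) = -3)
d = -243 (d = -3*9**2 = -3*81 = -243)
(2453 - 11*(11 - 1*(-123)))*d = (2453 - 11*(11 - 1*(-123)))*(-243) = (2453 - 11*(11 + 123))*(-243) = (2453 - 11*134)*(-243) = (2453 - 1474)*(-243) = 979*(-243) = -237897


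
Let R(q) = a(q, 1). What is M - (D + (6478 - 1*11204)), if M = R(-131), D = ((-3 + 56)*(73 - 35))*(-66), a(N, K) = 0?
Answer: 137650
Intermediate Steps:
R(q) = 0
D = -132924 (D = (53*38)*(-66) = 2014*(-66) = -132924)
M = 0
M - (D + (6478 - 1*11204)) = 0 - (-132924 + (6478 - 1*11204)) = 0 - (-132924 + (6478 - 11204)) = 0 - (-132924 - 4726) = 0 - 1*(-137650) = 0 + 137650 = 137650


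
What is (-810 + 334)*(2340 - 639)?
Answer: -809676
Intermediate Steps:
(-810 + 334)*(2340 - 639) = -476*1701 = -809676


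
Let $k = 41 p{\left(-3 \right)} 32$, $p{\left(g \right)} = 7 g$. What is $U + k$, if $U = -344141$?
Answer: $-371693$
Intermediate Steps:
$k = -27552$ ($k = 41 \cdot 7 \left(-3\right) 32 = 41 \left(-21\right) 32 = \left(-861\right) 32 = -27552$)
$U + k = -344141 - 27552 = -371693$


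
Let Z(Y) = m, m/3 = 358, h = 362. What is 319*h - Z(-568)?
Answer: 114404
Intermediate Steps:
m = 1074 (m = 3*358 = 1074)
Z(Y) = 1074
319*h - Z(-568) = 319*362 - 1*1074 = 115478 - 1074 = 114404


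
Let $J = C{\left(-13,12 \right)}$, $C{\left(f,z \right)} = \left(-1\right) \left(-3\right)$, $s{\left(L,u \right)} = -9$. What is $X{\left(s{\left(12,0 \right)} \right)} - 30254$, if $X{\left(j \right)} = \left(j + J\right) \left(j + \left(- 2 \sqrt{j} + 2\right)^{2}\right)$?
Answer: $-30008 + 144 i \approx -30008.0 + 144.0 i$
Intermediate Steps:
$C{\left(f,z \right)} = 3$
$J = 3$
$X{\left(j \right)} = \left(3 + j\right) \left(j + \left(2 - 2 \sqrt{j}\right)^{2}\right)$ ($X{\left(j \right)} = \left(j + 3\right) \left(j + \left(- 2 \sqrt{j} + 2\right)^{2}\right) = \left(3 + j\right) \left(j + \left(2 - 2 \sqrt{j}\right)^{2}\right)$)
$X{\left(s{\left(12,0 \right)} \right)} - 30254 = \left(12 - 24 \sqrt{-9} - 8 \left(-9\right)^{\frac{3}{2}} + 5 \left(-9\right)^{2} + 19 \left(-9\right)\right) - 30254 = \left(12 - 24 \cdot 3 i - 8 \left(- 27 i\right) + 5 \cdot 81 - 171\right) - 30254 = \left(12 - 72 i + 216 i + 405 - 171\right) - 30254 = \left(246 + 144 i\right) - 30254 = -30008 + 144 i$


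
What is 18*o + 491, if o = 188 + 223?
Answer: 7889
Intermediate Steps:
o = 411
18*o + 491 = 18*411 + 491 = 7398 + 491 = 7889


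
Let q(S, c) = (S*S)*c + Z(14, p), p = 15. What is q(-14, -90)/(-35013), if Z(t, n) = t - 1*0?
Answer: 17626/35013 ≈ 0.50341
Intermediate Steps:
Z(t, n) = t (Z(t, n) = t + 0 = t)
q(S, c) = 14 + c*S² (q(S, c) = (S*S)*c + 14 = S²*c + 14 = c*S² + 14 = 14 + c*S²)
q(-14, -90)/(-35013) = (14 - 90*(-14)²)/(-35013) = (14 - 90*196)*(-1/35013) = (14 - 17640)*(-1/35013) = -17626*(-1/35013) = 17626/35013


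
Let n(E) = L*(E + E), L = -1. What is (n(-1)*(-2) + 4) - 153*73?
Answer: -11169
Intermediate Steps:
n(E) = -2*E (n(E) = -(E + E) = -2*E)
(n(-1)*(-2) + 4) - 153*73 = (-2*(-1)*(-2) + 4) - 153*73 = (2*(-2) + 4) - 11169 = (-4 + 4) - 11169 = 0 - 11169 = -11169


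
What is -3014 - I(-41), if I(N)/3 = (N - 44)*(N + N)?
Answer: -23924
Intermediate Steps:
I(N) = 6*N*(-44 + N) (I(N) = 3*((N - 44)*(N + N)) = 3*((-44 + N)*(2*N)) = 3*(2*N*(-44 + N)) = 6*N*(-44 + N))
-3014 - I(-41) = -3014 - 6*(-41)*(-44 - 41) = -3014 - 6*(-41)*(-85) = -3014 - 1*20910 = -3014 - 20910 = -23924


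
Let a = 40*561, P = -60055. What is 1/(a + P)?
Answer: -1/37615 ≈ -2.6585e-5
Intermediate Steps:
a = 22440
1/(a + P) = 1/(22440 - 60055) = 1/(-37615) = -1/37615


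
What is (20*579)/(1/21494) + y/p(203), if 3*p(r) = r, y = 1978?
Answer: 50526811494/203 ≈ 2.4890e+8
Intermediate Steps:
p(r) = r/3
(20*579)/(1/21494) + y/p(203) = (20*579)/(1/21494) + 1978/(((1/3)*203)) = 11580/(1/21494) + 1978/(203/3) = 11580*21494 + 1978*(3/203) = 248900520 + 5934/203 = 50526811494/203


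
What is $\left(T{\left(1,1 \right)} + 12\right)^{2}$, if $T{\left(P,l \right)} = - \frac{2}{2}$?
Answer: $121$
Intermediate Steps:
$T{\left(P,l \right)} = -1$ ($T{\left(P,l \right)} = \left(-2\right) \frac{1}{2} = -1$)
$\left(T{\left(1,1 \right)} + 12\right)^{2} = \left(-1 + 12\right)^{2} = 11^{2} = 121$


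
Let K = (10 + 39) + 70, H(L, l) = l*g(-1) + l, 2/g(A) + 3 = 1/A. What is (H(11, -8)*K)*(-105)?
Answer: 49980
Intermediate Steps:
g(A) = 2/(-3 + 1/A)
H(L, l) = l/2 (H(L, l) = l*(-2*(-1)/(-1 + 3*(-1))) + l = l*(-2*(-1)/(-1 - 3)) + l = l*(-2*(-1)/(-4)) + l = l*(-2*(-1)*(-1/4)) + l = l*(-1/2) + l = -l/2 + l = l/2)
K = 119 (K = 49 + 70 = 119)
(H(11, -8)*K)*(-105) = (((1/2)*(-8))*119)*(-105) = -4*119*(-105) = -476*(-105) = 49980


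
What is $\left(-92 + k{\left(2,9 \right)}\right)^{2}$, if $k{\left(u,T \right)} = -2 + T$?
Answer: $7225$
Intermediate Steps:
$\left(-92 + k{\left(2,9 \right)}\right)^{2} = \left(-92 + \left(-2 + 9\right)\right)^{2} = \left(-92 + 7\right)^{2} = \left(-85\right)^{2} = 7225$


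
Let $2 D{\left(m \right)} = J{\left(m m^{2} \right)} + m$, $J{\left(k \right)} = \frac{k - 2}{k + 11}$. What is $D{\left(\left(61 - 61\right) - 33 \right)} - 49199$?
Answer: $- \frac{3536196167}{71852} \approx -49215.0$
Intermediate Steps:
$J{\left(k \right)} = \frac{-2 + k}{11 + k}$
$D{\left(m \right)} = \frac{m}{2} + \frac{-2 + m^{3}}{2 \left(11 + m^{3}\right)}$ ($D{\left(m \right)} = \frac{\frac{-2 + m m^{2}}{11 + m m^{2}} + m}{2} = \frac{\frac{-2 + m^{3}}{11 + m^{3}} + m}{2} = \frac{m + \frac{-2 + m^{3}}{11 + m^{3}}}{2} = \frac{m}{2} + \frac{-2 + m^{3}}{2 \left(11 + m^{3}\right)}$)
$D{\left(\left(61 - 61\right) - 33 \right)} - 49199 = \frac{-2 + \left(\left(61 - 61\right) - 33\right)^{3} + \left(\left(61 - 61\right) - 33\right) \left(11 + \left(\left(61 - 61\right) - 33\right)^{3}\right)}{2 \left(11 + \left(\left(61 - 61\right) - 33\right)^{3}\right)} - 49199 = \frac{-2 + \left(0 - 33\right)^{3} + \left(0 - 33\right) \left(11 + \left(0 - 33\right)^{3}\right)}{2 \left(11 + \left(0 - 33\right)^{3}\right)} - 49199 = \frac{-2 + \left(-33\right)^{3} - 33 \left(11 + \left(-33\right)^{3}\right)}{2 \left(11 + \left(-33\right)^{3}\right)} - 49199 = \frac{-2 - 35937 - 33 \left(11 - 35937\right)}{2 \left(11 - 35937\right)} - 49199 = \frac{-2 - 35937 - -1185558}{2 \left(-35926\right)} - 49199 = \frac{1}{2} \left(- \frac{1}{35926}\right) \left(-2 - 35937 + 1185558\right) - 49199 = \frac{1}{2} \left(- \frac{1}{35926}\right) 1149619 - 49199 = - \frac{1149619}{71852} - 49199 = - \frac{3536196167}{71852}$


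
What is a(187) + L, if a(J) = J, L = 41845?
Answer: 42032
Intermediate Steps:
a(187) + L = 187 + 41845 = 42032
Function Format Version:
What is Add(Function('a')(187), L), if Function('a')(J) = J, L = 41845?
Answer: 42032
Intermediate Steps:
Add(Function('a')(187), L) = Add(187, 41845) = 42032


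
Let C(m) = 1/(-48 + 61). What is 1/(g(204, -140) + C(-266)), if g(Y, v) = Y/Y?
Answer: 13/14 ≈ 0.92857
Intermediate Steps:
g(Y, v) = 1
C(m) = 1/13
1/(g(204, -140) + C(-266)) = 1/(1 + 1/13) = 1/(14/13) = 13/14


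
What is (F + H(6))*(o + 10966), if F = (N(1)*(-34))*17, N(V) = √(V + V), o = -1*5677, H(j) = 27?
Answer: 142803 - 3057042*√2 ≈ -4.1805e+6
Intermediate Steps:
o = -5677
N(V) = √2*√V (N(V) = √(2*V) = √2*√V)
F = -578*√2 (F = ((√2*√1)*(-34))*17 = ((√2*1)*(-34))*17 = (√2*(-34))*17 = -34*√2*17 = -578*√2 ≈ -817.42)
(F + H(6))*(o + 10966) = (-578*√2 + 27)*(-5677 + 10966) = (27 - 578*√2)*5289 = 142803 - 3057042*√2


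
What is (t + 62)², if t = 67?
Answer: 16641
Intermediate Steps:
(t + 62)² = (67 + 62)² = 129² = 16641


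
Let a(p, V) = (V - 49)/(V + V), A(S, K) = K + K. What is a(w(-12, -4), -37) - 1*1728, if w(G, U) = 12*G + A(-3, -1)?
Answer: -63893/37 ≈ -1726.8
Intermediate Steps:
A(S, K) = 2*K
w(G, U) = -2 + 12*G (w(G, U) = 12*G + 2*(-1) = 12*G - 2 = -2 + 12*G)
a(p, V) = (-49 + V)/(2*V) (a(p, V) = (-49 + V)/((2*V)) = (-49 + V)*(1/(2*V)) = (-49 + V)/(2*V))
a(w(-12, -4), -37) - 1*1728 = (½)*(-49 - 37)/(-37) - 1*1728 = (½)*(-1/37)*(-86) - 1728 = 43/37 - 1728 = -63893/37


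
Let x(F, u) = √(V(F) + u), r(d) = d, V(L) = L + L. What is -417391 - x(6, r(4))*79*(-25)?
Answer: -409491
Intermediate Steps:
V(L) = 2*L
x(F, u) = √(u + 2*F) (x(F, u) = √(2*F + u) = √(u + 2*F))
-417391 - x(6, r(4))*79*(-25) = -417391 - √(4 + 2*6)*79*(-25) = -417391 - √(4 + 12)*79*(-25) = -417391 - √16*79*(-25) = -417391 - 4*79*(-25) = -417391 - 316*(-25) = -417391 - 1*(-7900) = -417391 + 7900 = -409491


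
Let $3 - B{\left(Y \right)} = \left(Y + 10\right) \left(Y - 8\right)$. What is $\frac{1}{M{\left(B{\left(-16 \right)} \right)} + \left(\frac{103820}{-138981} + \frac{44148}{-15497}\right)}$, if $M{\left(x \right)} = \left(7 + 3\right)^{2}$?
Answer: $\frac{2153788557}{207634223972} \approx 0.010373$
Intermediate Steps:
$B{\left(Y \right)} = 3 - \left(-8 + Y\right) \left(10 + Y\right)$ ($B{\left(Y \right)} = 3 - \left(Y + 10\right) \left(Y - 8\right) = 3 - \left(10 + Y\right) \left(-8 + Y\right) = 3 - \left(-8 + Y\right) \left(10 + Y\right)$)
$M{\left(x \right)} = 100$ ($M{\left(x \right)} = 10^{2} = 100$)
$\frac{1}{M{\left(B{\left(-16 \right)} \right)} + \left(\frac{103820}{-138981} + \frac{44148}{-15497}\right)} = \frac{1}{100 + \left(\frac{103820}{-138981} + \frac{44148}{-15497}\right)} = \frac{1}{100 + \left(103820 \left(- \frac{1}{138981}\right) + 44148 \left(- \frac{1}{15497}\right)\right)} = \frac{1}{100 - \frac{7744631728}{2153788557}} = \frac{1}{\frac{207634223972}{2153788557}} = \frac{2153788557}{207634223972}$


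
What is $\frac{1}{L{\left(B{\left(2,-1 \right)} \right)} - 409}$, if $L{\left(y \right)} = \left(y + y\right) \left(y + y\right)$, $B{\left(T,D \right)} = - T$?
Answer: $- \frac{1}{393} \approx -0.0025445$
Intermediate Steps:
$L{\left(y \right)} = 4 y^{2}$ ($L{\left(y \right)} = 2 y 2 y = 4 y^{2}$)
$\frac{1}{L{\left(B{\left(2,-1 \right)} \right)} - 409} = \frac{1}{4 \left(\left(-1\right) 2\right)^{2} - 409} = \frac{1}{4 \left(-2\right)^{2} - 409} = \frac{1}{4 \cdot 4 - 409} = \frac{1}{16 - 409} = \frac{1}{-393} = - \frac{1}{393}$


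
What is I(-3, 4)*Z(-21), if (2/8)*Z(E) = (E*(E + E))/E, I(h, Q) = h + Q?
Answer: -168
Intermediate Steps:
I(h, Q) = Q + h
Z(E) = 8*E (Z(E) = 4*((E*(E + E))/E) = 4*((E*(2*E))/E) = 4*((2*E²)/E) = 4*(2*E) = 8*E)
I(-3, 4)*Z(-21) = (4 - 3)*(8*(-21)) = 1*(-168) = -168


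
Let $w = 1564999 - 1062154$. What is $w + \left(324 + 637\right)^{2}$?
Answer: $1426366$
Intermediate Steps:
$w = 502845$
$w + \left(324 + 637\right)^{2} = 502845 + \left(324 + 637\right)^{2} = 502845 + 961^{2} = 502845 + 923521 = 1426366$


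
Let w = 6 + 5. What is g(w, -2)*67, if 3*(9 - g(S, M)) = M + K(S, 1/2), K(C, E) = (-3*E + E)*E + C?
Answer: 2479/6 ≈ 413.17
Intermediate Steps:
w = 11
K(C, E) = C - 2*E² (K(C, E) = (-2*E)*E + C = -2*E² + C = C - 2*E²)
g(S, M) = 55/6 - M/3 - S/3 (g(S, M) = 9 - (M + (S - 2*(1/2)²))/3 = 9 - (M + (S - 2*(½)²))/3 = 9 - (M + (S - 2*¼))/3 = 9 - (M + (S - ½))/3 = 9 - (M + (-½ + S))/3 = 9 - (-½ + M + S)/3 = 9 + (⅙ - M/3 - S/3) = 55/6 - M/3 - S/3)
g(w, -2)*67 = (55/6 - ⅓*(-2) - ⅓*11)*67 = (55/6 + ⅔ - 11/3)*67 = (37/6)*67 = 2479/6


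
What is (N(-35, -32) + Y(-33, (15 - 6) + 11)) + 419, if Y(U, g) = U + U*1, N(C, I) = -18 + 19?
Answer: 354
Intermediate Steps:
N(C, I) = 1
Y(U, g) = 2*U (Y(U, g) = U + U = 2*U)
(N(-35, -32) + Y(-33, (15 - 6) + 11)) + 419 = (1 + 2*(-33)) + 419 = (1 - 66) + 419 = -65 + 419 = 354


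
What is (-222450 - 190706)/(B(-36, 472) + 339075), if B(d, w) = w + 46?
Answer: -413156/339593 ≈ -1.2166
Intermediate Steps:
B(d, w) = 46 + w
(-222450 - 190706)/(B(-36, 472) + 339075) = (-222450 - 190706)/((46 + 472) + 339075) = -413156/(518 + 339075) = -413156/339593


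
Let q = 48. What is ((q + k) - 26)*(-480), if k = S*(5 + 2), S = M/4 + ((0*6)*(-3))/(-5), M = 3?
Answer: -13080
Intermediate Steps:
S = ¾ (S = 3/4 + ((0*6)*(-3))/(-5) = 3*(¼) + (0*(-3))*(-⅕) = ¾ + 0*(-⅕) = ¾ + 0 = ¾ ≈ 0.75000)
k = 21/4 (k = 3*(5 + 2)/4 = (¾)*7 = 21/4 ≈ 5.2500)
((q + k) - 26)*(-480) = ((48 + 21/4) - 26)*(-480) = (213/4 - 26)*(-480) = (109/4)*(-480) = -13080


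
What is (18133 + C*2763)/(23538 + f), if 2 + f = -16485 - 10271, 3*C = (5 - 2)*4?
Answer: -5837/644 ≈ -9.0637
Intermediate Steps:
C = 4 (C = ((5 - 2)*4)/3 = (3*4)/3 = (⅓)*12 = 4)
f = -26758 (f = -2 + (-16485 - 10271) = -2 - 26756 = -26758)
(18133 + C*2763)/(23538 + f) = (18133 + 4*2763)/(23538 - 26758) = (18133 + 11052)/(-3220) = 29185*(-1/3220) = -5837/644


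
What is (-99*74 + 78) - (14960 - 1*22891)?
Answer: 683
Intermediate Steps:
(-99*74 + 78) - (14960 - 1*22891) = (-7326 + 78) - (14960 - 22891) = -7248 - 1*(-7931) = -7248 + 7931 = 683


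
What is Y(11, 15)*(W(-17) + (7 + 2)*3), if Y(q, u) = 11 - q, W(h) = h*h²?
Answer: 0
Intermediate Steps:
W(h) = h³
Y(11, 15)*(W(-17) + (7 + 2)*3) = (11 - 1*11)*((-17)³ + (7 + 2)*3) = (11 - 11)*(-4913 + 9*3) = 0*(-4913 + 27) = 0*(-4886) = 0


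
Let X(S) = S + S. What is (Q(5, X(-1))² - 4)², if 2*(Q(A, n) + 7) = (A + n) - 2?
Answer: 23409/16 ≈ 1463.1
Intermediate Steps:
X(S) = 2*S
Q(A, n) = -8 + A/2 + n/2 (Q(A, n) = -7 + ((A + n) - 2)/2 = -7 + (-2 + A + n)/2 = -7 + (-1 + A/2 + n/2) = -8 + A/2 + n/2)
(Q(5, X(-1))² - 4)² = ((-8 + (½)*5 + (2*(-1))/2)² - 4)² = ((-8 + 5/2 + (½)*(-2))² - 4)² = ((-8 + 5/2 - 1)² - 4)² = ((-13/2)² - 4)² = (169/4 - 4)² = (153/4)² = 23409/16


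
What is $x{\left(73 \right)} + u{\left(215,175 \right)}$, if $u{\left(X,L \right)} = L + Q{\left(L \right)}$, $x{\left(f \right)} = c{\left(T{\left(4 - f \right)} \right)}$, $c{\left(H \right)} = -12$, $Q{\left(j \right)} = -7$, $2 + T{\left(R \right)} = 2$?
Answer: $156$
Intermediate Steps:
$T{\left(R \right)} = 0$ ($T{\left(R \right)} = -2 + 2 = 0$)
$x{\left(f \right)} = -12$
$u{\left(X,L \right)} = -7 + L$ ($u{\left(X,L \right)} = L - 7 = -7 + L$)
$x{\left(73 \right)} + u{\left(215,175 \right)} = -12 + \left(-7 + 175\right) = -12 + 168 = 156$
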